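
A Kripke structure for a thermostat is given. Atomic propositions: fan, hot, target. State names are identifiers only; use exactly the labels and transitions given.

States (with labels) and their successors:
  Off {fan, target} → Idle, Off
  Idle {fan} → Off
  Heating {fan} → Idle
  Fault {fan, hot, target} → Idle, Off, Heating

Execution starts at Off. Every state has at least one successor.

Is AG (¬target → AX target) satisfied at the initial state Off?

Satisfied

States satisfying ¬target → AX target: {Off, Idle, Fault}.
States satisfying AG (¬target → AX target): {Off, Idle}.
Every state reachable from Off satisfies ¬target → AX target.
Off ∈ Sat(AG (¬target → AX target)).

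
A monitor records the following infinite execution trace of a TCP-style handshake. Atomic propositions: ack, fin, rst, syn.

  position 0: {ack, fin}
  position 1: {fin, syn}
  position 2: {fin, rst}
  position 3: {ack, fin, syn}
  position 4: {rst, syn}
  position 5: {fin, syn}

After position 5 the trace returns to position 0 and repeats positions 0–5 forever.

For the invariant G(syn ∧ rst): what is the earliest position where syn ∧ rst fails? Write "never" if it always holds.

0

At position 0 the labels are {ack, fin}, so syn ∧ rst is false there. This is the first violation.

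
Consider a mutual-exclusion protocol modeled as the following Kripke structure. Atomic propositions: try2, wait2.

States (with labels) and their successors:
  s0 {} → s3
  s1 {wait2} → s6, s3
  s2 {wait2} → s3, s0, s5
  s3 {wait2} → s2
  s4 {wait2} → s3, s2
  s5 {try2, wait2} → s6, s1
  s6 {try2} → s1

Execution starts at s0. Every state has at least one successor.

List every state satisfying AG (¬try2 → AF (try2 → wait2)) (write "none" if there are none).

States satisfying ¬try2 → AF (try2 → wait2): {s0, s1, s2, s3, s4, s5, s6}.
States satisfying AG (¬try2 → AF (try2 → wait2)): {s0, s1, s2, s3, s4, s5, s6}.

{s0, s1, s2, s3, s4, s5, s6}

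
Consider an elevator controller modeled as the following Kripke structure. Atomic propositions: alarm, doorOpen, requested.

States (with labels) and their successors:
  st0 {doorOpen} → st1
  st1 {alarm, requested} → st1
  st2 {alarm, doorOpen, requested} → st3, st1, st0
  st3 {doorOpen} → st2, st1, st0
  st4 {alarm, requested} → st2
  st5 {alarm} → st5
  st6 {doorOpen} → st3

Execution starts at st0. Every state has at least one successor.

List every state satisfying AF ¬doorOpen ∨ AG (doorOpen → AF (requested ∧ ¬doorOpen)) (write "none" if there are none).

States satisfying ¬doorOpen: {st1, st4, st5}.
States satisfying AF ¬doorOpen: {st0, st1, st4, st5}.
States satisfying doorOpen → AF (requested ∧ ¬doorOpen): {st0, st1, st4, st5}.
States satisfying AG (doorOpen → AF (requested ∧ ¬doorOpen)): {st0, st1, st5}.
States satisfying AF ¬doorOpen ∨ AG (doorOpen → AF (requested ∧ ¬doorOpen)): {st0, st1, st4, st5}.

{st0, st1, st4, st5}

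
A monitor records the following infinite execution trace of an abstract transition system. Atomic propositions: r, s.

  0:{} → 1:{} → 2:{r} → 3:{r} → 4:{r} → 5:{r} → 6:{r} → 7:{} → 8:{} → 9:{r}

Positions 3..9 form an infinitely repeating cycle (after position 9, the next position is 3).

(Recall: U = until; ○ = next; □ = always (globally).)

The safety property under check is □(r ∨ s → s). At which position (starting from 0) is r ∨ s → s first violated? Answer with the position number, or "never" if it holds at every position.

2

Check r ∨ s → s at each position in order: 0 ✓, 1 ✓.
At position 2 the labels are {r}, so r ∨ s → s is false there. This is the first violation.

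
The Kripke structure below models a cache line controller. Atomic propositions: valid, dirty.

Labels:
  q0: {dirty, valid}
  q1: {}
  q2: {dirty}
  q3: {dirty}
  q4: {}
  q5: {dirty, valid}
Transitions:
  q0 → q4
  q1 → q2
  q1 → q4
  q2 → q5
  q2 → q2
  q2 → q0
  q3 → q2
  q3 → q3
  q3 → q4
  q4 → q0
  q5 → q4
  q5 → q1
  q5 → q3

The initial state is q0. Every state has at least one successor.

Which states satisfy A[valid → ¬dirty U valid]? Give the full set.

{q0, q4, q5}

States satisfying valid → ¬dirty: {q1, q2, q3, q4}.
States satisfying valid: {q0, q5}.
States satisfying A[valid → ¬dirty U valid]: {q0, q4, q5}.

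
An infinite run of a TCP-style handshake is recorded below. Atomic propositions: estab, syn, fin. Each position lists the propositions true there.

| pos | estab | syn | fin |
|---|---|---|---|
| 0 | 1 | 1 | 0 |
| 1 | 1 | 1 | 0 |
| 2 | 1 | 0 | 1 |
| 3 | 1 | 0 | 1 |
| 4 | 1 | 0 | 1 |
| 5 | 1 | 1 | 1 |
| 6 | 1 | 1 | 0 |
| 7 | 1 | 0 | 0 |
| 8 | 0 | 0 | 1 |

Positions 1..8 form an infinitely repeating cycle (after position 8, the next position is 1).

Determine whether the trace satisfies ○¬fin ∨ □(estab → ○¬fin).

The position after 0 is 1; ¬fin is true there.
estab → ○¬fin must hold at every position from 0 onward. It fails at position 1, so □(estab → ○¬fin) is false.
Positions where estab holds: 0, 1, 2, 3, 4, 5, 6, 7.
Check ○¬fin at each: 0→ok, 1→fails, 2→fails, 3→fails, 4→fails, 5→ok, 6→ok, 7→fails.
At position 0: ○¬fin is true; □(estab → ○¬fin) is false; so ○¬fin ∨ □(estab → ○¬fin) is true.

Satisfied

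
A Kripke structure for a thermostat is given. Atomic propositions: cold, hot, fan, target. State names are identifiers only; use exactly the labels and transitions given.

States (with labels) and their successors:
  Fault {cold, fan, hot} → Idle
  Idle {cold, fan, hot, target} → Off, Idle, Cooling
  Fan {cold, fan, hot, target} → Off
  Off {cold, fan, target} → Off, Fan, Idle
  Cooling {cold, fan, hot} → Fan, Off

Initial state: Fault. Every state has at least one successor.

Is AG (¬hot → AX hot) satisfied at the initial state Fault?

States satisfying ¬hot → AX hot: {Fault, Idle, Fan, Cooling}.
States satisfying AG (¬hot → AX hot): ∅.
Off is reachable from Fault and violates ¬hot → AX hot, so AG fails at Fault.
Fault ∉ Sat(AG (¬hot → AX hot)).

Does not hold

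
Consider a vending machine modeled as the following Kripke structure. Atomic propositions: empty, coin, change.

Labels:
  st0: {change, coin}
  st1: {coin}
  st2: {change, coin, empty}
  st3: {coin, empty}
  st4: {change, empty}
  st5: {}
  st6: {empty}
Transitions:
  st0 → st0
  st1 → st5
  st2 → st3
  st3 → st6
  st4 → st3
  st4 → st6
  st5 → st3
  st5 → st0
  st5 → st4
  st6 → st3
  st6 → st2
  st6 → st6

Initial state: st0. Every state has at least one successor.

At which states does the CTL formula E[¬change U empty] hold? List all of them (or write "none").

States satisfying ¬change: {st1, st3, st5, st6}.
States satisfying empty: {st2, st3, st4, st6}.
States satisfying E[¬change U empty]: {st1, st2, st3, st4, st5, st6}.

{st1, st2, st3, st4, st5, st6}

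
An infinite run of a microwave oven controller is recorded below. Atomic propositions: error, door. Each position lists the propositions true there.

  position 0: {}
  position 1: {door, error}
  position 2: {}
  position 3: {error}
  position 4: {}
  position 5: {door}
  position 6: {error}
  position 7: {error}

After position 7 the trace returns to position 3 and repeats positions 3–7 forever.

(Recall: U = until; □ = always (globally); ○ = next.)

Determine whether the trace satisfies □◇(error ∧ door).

Violated

◇(error ∧ door) must hold at every position from 0 onward. It fails at position 2, so □◇(error ∧ door) is false.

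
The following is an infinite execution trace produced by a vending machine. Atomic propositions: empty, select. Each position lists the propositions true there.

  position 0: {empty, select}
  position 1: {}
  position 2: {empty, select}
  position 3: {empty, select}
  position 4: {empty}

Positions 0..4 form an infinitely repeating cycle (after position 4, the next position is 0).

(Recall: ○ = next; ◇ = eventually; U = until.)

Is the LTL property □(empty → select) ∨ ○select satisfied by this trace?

empty → select must hold at every position from 0 onward. It fails at position 4, so □(empty → select) is false.
Positions where empty holds: 0, 2, 3, 4.
Check select at each: 0→ok, 2→ok, 3→ok, 4→fails.
The position after 0 is 1; select is false there.
At position 0: □(empty → select) is false; ○select is false; so □(empty → select) ∨ ○select is false.

Violated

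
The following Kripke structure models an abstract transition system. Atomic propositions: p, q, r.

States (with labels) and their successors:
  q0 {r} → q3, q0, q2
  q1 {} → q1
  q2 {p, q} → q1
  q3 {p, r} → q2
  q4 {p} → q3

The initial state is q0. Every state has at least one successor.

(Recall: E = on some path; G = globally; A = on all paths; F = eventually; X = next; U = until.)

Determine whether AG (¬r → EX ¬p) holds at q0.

States satisfying ¬r → EX ¬p: {q0, q1, q2, q3}.
States satisfying AG (¬r → EX ¬p): {q0, q1, q2, q3}.
Every state reachable from q0 satisfies ¬r → EX ¬p.
q0 ∈ Sat(AG (¬r → EX ¬p)).

Yes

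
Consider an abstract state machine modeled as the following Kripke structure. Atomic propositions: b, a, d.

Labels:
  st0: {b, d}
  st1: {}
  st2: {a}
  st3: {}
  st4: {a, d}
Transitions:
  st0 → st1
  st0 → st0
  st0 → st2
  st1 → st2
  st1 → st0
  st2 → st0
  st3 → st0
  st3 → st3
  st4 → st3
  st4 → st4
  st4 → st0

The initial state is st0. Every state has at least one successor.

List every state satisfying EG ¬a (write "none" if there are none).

{st0, st1, st3}

States satisfying ¬a: {st0, st1, st3}.
States satisfying EG ¬a: {st0, st1, st3}.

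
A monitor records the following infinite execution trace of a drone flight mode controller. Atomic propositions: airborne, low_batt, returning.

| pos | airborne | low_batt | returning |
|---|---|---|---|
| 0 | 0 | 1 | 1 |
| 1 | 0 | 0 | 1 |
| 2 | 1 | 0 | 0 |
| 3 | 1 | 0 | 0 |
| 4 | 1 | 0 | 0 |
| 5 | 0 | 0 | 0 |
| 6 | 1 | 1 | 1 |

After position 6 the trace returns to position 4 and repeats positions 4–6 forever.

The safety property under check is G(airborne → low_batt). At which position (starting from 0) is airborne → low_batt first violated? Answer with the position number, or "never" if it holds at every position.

2

Check airborne → low_batt at each position in order: 0 ✓, 1 ✓.
At position 2 the labels are {airborne}, so airborne → low_batt is false there. This is the first violation.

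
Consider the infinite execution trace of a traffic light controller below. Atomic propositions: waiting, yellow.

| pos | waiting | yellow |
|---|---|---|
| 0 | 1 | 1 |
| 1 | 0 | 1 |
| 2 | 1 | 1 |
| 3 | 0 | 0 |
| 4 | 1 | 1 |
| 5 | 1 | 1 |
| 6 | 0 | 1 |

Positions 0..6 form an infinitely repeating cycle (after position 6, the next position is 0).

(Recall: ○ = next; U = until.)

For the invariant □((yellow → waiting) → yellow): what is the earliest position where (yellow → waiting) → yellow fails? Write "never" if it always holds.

Check (yellow → waiting) → yellow at each position in order: 0 ✓, 1 ✓, 2 ✓.
At position 3 the labels are {}, so (yellow → waiting) → yellow is false there. This is the first violation.

3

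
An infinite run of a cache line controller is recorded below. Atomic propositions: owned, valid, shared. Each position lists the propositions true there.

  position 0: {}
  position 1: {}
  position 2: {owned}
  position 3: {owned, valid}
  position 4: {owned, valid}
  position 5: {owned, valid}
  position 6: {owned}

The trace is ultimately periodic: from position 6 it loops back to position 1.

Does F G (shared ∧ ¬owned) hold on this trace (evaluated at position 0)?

G (shared ∧ ¬owned) is false at every position 0..6, so it never becomes true and F G (shared ∧ ¬owned) fails.

Does not hold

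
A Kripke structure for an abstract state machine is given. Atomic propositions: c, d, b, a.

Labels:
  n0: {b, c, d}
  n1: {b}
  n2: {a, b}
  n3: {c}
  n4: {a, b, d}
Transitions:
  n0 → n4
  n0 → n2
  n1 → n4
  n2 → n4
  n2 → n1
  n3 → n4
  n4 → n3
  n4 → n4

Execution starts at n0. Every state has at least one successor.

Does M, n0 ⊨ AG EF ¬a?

States satisfying EF ¬a: {n0, n1, n2, n3, n4}.
States satisfying AG EF ¬a: {n0, n1, n2, n3, n4}.
Every state reachable from n0 satisfies EF ¬a.
n0 ∈ Sat(AG EF ¬a).

Yes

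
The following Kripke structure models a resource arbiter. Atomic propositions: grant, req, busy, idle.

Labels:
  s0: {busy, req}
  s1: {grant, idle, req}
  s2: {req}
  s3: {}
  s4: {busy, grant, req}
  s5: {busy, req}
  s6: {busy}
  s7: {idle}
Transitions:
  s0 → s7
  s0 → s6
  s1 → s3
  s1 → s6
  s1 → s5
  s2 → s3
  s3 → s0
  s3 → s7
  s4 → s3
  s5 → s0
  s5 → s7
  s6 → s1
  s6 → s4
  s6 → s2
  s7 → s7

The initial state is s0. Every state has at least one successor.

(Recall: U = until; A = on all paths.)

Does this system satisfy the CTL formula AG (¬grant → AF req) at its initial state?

States satisfying ¬grant → AF req: {s0, s1, s2, s4, s5, s6}.
States satisfying AG (¬grant → AF req): ∅.
s3 is reachable from s0 and violates ¬grant → AF req, so AG fails at s0.
s0 ∉ Sat(AG (¬grant → AF req)).

Violated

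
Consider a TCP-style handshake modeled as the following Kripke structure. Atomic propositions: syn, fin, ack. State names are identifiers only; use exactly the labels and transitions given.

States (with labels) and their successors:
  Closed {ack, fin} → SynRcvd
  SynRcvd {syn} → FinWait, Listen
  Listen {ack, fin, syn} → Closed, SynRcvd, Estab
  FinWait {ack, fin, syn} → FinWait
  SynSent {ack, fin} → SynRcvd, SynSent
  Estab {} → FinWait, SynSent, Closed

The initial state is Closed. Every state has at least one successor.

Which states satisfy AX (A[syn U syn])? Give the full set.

{Closed, SynRcvd, FinWait}

States satisfying A[syn U syn]: {SynRcvd, Listen, FinWait}.
States satisfying AX (A[syn U syn]): {Closed, SynRcvd, FinWait}.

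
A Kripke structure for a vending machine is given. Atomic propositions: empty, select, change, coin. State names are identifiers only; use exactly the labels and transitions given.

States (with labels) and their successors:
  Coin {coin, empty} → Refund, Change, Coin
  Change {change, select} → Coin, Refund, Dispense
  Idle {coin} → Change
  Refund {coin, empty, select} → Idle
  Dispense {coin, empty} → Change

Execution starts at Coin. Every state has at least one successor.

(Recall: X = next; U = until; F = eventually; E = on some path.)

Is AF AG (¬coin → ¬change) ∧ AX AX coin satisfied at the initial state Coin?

Violated

States satisfying AG (¬coin → ¬change): ∅.
States satisfying AF AG (¬coin → ¬change): ∅.
States satisfying AX coin: {Change, Refund}.
States satisfying AX AX coin: {Idle, Dispense}.
States satisfying AF AG (¬coin → ¬change) ∧ AX AX coin: ∅.
Coin ∉ Sat(AF AG (¬coin → ¬change) ∧ AX AX coin).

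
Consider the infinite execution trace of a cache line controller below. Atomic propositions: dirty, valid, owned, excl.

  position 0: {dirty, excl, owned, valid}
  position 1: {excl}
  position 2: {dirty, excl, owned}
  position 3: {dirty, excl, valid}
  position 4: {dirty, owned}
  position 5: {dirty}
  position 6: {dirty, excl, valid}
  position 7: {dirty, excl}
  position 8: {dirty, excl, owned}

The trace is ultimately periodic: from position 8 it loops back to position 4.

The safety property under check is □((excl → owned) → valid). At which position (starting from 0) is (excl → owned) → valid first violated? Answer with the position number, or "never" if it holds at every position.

Check (excl → owned) → valid at each position in order: 0 ✓, 1 ✓.
At position 2 the labels are {dirty, excl, owned}, so (excl → owned) → valid is false there. This is the first violation.

2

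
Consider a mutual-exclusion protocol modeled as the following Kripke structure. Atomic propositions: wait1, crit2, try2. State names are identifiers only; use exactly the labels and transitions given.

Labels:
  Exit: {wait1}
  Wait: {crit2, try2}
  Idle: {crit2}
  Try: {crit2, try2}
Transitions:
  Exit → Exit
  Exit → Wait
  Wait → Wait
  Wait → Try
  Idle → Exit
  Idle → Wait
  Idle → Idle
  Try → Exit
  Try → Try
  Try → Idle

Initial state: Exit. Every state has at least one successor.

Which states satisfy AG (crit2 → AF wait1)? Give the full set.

States satisfying crit2 → AF wait1: {Exit}.
States satisfying AG (crit2 → AF wait1): ∅.

none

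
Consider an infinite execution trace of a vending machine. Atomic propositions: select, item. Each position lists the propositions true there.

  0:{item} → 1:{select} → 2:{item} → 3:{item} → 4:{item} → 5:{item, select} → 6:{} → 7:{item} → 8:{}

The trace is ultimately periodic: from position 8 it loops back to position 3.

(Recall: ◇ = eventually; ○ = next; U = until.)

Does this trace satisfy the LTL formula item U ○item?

Yes

Walking from position 0: ○item first holds at position 1, and item holds at every earlier position along the way, so item U ○item holds.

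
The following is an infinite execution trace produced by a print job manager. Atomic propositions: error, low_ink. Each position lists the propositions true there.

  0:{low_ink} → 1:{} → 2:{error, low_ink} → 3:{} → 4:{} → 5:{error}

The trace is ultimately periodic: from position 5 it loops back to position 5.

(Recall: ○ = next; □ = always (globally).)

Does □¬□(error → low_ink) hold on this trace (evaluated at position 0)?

Yes

¬□(error → low_ink) holds at every position 0..5, and those are all positions ever visited, so □¬□(error → low_ink) holds.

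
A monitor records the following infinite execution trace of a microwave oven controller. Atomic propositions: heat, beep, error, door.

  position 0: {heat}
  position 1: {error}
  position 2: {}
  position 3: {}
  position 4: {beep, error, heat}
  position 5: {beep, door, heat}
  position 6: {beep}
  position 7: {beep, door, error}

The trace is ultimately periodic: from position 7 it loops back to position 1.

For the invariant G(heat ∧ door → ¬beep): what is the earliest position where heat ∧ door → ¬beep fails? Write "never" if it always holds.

5

Check heat ∧ door → ¬beep at each position in order: 0 ✓, 1 ✓, 2 ✓, 3 ✓, 4 ✓.
At position 5 the labels are {beep, door, heat}, so heat ∧ door → ¬beep is false there. This is the first violation.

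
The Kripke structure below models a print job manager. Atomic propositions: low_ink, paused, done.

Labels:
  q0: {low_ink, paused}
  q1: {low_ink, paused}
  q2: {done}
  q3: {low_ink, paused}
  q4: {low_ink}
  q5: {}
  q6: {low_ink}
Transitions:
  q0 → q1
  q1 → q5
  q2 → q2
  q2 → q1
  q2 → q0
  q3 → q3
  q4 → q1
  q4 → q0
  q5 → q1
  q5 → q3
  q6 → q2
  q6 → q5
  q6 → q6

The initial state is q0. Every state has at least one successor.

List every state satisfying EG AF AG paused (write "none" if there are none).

{q3}

States satisfying AF AG paused: {q3}.
States satisfying EG AF AG paused: {q3}.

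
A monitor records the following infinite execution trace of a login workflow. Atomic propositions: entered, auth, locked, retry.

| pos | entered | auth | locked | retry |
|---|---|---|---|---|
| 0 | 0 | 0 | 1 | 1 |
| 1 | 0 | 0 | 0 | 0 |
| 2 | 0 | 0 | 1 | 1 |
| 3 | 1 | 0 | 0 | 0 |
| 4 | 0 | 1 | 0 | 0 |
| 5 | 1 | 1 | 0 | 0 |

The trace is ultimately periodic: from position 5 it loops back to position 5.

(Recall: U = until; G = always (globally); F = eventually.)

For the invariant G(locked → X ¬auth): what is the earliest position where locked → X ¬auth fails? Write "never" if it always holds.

locked → X ¬auth holds at every position 0..5, and those are all the positions the trace ever visits, so the invariant G(locked → X ¬auth) is never violated.

never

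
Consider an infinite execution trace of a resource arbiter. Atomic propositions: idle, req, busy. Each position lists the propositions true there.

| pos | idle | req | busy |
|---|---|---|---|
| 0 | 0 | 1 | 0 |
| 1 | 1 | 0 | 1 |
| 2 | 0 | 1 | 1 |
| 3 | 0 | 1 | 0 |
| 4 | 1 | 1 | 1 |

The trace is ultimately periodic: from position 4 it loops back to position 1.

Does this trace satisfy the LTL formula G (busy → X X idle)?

No

busy → X X idle must hold at every position from 0 onward. It fails at position 1, so G (busy → X X idle) is false.
Positions where busy holds: 1, 2, 4.
Check X X idle at each: 1→fails, 2→ok, 4→fails.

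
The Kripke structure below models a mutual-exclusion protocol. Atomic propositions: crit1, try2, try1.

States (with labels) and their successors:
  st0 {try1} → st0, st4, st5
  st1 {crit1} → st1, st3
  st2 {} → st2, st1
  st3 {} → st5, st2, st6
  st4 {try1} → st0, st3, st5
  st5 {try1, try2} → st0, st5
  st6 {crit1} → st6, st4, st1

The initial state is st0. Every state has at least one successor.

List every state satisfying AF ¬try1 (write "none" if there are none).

{st1, st2, st3, st6}

States satisfying ¬try1: {st1, st2, st3, st6}.
States satisfying AF ¬try1: {st1, st2, st3, st6}.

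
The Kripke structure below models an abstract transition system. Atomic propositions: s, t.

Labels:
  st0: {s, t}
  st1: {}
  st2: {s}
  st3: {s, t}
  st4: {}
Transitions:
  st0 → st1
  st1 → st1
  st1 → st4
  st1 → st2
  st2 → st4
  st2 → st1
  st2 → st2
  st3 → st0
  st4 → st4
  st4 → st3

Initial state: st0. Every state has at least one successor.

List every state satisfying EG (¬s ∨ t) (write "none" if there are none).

{st0, st1, st3, st4}

States satisfying ¬s ∨ t: {st0, st1, st3, st4}.
States satisfying EG (¬s ∨ t): {st0, st1, st3, st4}.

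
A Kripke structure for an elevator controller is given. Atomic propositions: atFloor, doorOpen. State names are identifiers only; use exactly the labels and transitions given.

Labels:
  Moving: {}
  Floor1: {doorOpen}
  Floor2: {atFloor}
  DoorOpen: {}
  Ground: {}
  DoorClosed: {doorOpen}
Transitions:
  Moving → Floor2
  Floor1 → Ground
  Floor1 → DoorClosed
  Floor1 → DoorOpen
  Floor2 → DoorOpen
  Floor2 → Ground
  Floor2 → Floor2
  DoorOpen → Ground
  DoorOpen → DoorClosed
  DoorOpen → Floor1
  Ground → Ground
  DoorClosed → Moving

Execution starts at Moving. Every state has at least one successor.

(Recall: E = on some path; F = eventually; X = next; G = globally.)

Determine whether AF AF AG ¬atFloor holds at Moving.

States satisfying AF AG ¬atFloor: {Ground}.
States satisfying AF AF AG ¬atFloor: {Ground}.
There is a path from Moving along which AF AG ¬atFloor never holds.
Moving ∉ Sat(AF AF AG ¬atFloor).

No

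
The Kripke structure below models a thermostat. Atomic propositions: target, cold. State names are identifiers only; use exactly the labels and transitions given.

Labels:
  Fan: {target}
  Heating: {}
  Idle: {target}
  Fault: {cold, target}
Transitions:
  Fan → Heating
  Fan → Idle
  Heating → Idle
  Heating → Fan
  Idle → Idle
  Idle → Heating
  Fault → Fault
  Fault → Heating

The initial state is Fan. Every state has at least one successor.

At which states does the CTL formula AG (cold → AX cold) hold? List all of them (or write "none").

{Fan, Heating, Idle}

States satisfying cold → AX cold: {Fan, Heating, Idle}.
States satisfying AG (cold → AX cold): {Fan, Heating, Idle}.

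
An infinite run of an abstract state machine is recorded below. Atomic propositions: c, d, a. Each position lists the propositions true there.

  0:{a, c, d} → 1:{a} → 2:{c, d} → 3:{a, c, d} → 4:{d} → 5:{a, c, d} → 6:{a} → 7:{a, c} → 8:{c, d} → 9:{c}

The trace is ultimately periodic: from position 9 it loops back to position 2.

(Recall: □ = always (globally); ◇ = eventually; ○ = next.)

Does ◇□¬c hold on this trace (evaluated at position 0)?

Violated

□¬c is false at every position 0..9, so it never becomes true and ◇□¬c fails.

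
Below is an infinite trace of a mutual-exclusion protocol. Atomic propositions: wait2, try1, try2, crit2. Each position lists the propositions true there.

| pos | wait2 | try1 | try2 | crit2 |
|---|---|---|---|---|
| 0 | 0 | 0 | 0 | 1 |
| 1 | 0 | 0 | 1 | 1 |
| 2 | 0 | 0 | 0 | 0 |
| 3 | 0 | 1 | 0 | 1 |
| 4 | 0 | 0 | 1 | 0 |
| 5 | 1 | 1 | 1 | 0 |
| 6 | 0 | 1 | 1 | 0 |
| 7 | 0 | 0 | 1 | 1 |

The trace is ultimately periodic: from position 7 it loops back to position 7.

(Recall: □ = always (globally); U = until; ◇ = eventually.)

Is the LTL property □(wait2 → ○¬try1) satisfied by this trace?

Does not hold

wait2 → ○¬try1 must hold at every position from 0 onward. It fails at position 5, so □(wait2 → ○¬try1) is false.
Positions where wait2 holds: 5.
Check ○¬try1 at each: 5→fails.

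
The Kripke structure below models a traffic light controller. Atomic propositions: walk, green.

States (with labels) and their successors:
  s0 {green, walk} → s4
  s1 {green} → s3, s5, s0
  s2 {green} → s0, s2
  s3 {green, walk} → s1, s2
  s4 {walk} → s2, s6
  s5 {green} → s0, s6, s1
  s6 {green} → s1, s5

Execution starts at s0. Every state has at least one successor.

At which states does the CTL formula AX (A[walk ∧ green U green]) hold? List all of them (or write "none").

{s1, s2, s3, s4, s5, s6}

States satisfying A[walk ∧ green U green]: {s0, s1, s2, s3, s5, s6}.
States satisfying AX (A[walk ∧ green U green]): {s1, s2, s3, s4, s5, s6}.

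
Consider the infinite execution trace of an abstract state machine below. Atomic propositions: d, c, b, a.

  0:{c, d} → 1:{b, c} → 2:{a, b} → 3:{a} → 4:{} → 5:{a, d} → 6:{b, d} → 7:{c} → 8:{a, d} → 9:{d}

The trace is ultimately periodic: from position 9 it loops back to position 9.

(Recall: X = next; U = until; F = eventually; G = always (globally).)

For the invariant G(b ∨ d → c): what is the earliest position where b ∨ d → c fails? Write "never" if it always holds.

2

Check b ∨ d → c at each position in order: 0 ✓, 1 ✓.
At position 2 the labels are {a, b}, so b ∨ d → c is false there. This is the first violation.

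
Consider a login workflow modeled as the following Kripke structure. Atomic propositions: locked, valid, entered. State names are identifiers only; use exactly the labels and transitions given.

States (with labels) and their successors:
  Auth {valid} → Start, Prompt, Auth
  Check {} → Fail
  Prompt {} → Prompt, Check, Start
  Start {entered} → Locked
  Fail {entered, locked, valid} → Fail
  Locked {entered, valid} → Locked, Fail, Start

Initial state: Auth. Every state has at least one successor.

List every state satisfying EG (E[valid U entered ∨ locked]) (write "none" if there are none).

{Auth, Start, Fail, Locked}

States satisfying E[valid U entered ∨ locked]: {Auth, Start, Fail, Locked}.
States satisfying EG (E[valid U entered ∨ locked]): {Auth, Start, Fail, Locked}.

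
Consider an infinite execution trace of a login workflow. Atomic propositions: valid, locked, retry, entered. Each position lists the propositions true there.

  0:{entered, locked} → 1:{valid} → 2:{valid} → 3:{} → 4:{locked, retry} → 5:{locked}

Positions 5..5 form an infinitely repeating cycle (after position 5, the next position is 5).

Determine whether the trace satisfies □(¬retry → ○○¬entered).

Yes

¬retry → ○○¬entered holds at every position 0..5, and those are all positions ever visited, so □(¬retry → ○○¬entered) holds.
Positions where ¬retry holds: 0, 1, 2, 3, 5.
Check ○○¬entered at each: 0→ok, 1→ok, 2→ok, 3→ok, 5→ok.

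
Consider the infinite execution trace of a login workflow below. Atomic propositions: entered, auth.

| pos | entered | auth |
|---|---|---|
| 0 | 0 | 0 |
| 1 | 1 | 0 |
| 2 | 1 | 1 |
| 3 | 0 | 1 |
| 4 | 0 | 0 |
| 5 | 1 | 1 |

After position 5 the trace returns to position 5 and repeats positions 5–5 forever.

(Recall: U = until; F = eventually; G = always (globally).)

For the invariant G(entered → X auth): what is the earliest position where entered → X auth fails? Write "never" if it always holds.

entered → X auth holds at every position 0..5, and those are all the positions the trace ever visits, so the invariant G(entered → X auth) is never violated.

never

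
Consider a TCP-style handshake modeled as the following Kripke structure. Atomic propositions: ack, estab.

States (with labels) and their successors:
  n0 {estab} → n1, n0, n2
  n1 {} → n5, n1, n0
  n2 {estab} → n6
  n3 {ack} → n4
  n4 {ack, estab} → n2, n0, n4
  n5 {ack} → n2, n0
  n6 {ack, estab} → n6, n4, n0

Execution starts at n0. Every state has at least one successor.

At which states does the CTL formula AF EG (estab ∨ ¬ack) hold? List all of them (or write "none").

States satisfying EG (estab ∨ ¬ack): {n0, n1, n2, n4, n6}.
States satisfying AF EG (estab ∨ ¬ack): {n0, n1, n2, n3, n4, n5, n6}.

{n0, n1, n2, n3, n4, n5, n6}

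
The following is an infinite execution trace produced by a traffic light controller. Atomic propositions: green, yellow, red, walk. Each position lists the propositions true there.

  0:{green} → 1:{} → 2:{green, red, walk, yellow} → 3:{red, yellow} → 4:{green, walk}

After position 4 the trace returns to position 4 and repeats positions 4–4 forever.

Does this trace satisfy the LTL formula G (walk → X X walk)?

Yes

walk → X X walk holds at every position 0..4, and those are all positions ever visited, so G (walk → X X walk) holds.
Positions where walk holds: 2, 4.
Check X X walk at each: 2→ok, 4→ok.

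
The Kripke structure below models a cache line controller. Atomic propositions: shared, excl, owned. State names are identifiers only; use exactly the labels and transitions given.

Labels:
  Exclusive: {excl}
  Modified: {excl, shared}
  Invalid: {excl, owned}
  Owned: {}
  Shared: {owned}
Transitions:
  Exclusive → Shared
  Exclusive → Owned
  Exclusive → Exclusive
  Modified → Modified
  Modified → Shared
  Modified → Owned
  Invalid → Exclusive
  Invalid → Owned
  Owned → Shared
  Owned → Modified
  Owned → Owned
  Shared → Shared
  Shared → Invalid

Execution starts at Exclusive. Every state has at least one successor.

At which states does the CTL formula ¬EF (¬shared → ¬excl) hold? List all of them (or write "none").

States satisfying ¬shared → ¬excl: {Modified, Owned, Shared}.
States satisfying EF (¬shared → ¬excl): {Exclusive, Modified, Invalid, Owned, Shared}.
States satisfying ¬EF (¬shared → ¬excl): ∅.

none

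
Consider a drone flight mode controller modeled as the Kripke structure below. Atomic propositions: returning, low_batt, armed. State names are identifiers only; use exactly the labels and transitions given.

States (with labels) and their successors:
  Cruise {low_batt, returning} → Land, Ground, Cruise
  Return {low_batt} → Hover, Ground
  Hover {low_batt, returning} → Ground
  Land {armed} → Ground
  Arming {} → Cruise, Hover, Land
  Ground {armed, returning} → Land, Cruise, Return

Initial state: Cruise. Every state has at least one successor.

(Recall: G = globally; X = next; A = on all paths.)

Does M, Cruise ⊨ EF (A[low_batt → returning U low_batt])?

Satisfied

States satisfying A[low_batt → returning U low_batt]: {Cruise, Return, Hover}.
States satisfying EF (A[low_batt → returning U low_batt]): {Cruise, Return, Hover, Land, Arming, Ground}.
Some path from Cruise reaches a state where A[low_batt → returning U low_batt] holds.
Cruise ∈ Sat(EF (A[low_batt → returning U low_batt])).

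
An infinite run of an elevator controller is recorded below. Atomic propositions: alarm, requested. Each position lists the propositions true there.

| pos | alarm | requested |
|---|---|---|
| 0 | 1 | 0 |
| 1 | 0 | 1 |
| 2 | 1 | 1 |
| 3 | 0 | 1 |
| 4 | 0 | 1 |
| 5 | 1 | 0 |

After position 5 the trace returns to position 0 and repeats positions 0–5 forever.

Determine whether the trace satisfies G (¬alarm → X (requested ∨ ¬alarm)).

Does not hold

¬alarm → X (requested ∨ ¬alarm) must hold at every position from 0 onward. It fails at position 4, so G (¬alarm → X (requested ∨ ¬alarm)) is false.
Positions where ¬alarm holds: 1, 3, 4.
Check X (requested ∨ ¬alarm) at each: 1→ok, 3→ok, 4→fails.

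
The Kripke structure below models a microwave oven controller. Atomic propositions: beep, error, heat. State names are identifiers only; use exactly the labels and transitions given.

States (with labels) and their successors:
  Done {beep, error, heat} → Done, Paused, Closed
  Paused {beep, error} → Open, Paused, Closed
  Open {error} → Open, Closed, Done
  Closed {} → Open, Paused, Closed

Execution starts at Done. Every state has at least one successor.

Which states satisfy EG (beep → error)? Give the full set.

States satisfying beep → error: {Done, Paused, Open, Closed}.
States satisfying EG (beep → error): {Done, Paused, Open, Closed}.

{Done, Paused, Open, Closed}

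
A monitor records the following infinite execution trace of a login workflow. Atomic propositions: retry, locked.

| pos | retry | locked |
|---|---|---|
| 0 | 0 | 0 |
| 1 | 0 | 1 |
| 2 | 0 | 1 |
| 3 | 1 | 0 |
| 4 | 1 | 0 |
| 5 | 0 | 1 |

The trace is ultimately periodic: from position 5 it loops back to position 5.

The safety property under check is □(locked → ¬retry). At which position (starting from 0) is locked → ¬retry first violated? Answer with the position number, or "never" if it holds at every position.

never

locked → ¬retry holds at every position 0..5, and those are all the positions the trace ever visits, so the invariant □(locked → ¬retry) is never violated.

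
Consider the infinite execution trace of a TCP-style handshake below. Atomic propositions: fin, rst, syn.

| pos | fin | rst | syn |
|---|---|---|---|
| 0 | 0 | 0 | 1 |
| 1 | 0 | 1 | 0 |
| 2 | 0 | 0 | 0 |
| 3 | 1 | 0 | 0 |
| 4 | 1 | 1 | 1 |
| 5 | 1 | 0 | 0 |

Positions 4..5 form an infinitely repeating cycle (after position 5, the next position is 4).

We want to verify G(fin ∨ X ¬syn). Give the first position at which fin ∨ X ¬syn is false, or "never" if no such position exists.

fin ∨ X ¬syn holds at every position 0..5, and those are all the positions the trace ever visits, so the invariant G(fin ∨ X ¬syn) is never violated.

never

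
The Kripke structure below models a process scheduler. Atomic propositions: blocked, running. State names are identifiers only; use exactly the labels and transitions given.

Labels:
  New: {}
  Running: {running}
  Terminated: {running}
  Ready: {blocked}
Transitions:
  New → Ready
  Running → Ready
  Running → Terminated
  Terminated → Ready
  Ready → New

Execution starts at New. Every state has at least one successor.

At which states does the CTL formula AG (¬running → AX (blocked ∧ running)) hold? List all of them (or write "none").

none

States satisfying ¬running → AX (blocked ∧ running): {Running, Terminated}.
States satisfying AG (¬running → AX (blocked ∧ running)): ∅.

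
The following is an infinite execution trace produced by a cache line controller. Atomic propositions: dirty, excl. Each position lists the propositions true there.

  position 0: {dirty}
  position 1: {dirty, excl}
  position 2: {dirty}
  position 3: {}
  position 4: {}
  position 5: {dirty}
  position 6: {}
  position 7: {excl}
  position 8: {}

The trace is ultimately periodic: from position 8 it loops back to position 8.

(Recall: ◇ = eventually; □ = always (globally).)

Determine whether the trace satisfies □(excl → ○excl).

excl → ○excl must hold at every position from 0 onward. It fails at position 1, so □(excl → ○excl) is false.
Positions where excl holds: 1, 7.
Check ○excl at each: 1→fails, 7→fails.

Does not hold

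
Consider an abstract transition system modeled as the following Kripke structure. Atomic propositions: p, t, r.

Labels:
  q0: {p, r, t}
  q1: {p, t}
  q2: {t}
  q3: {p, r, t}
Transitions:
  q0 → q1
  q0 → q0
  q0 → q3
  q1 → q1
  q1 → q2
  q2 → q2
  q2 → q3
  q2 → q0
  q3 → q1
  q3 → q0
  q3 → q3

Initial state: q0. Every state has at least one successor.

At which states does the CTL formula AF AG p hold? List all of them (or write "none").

none

States satisfying AG p: ∅.
States satisfying AF AG p: ∅.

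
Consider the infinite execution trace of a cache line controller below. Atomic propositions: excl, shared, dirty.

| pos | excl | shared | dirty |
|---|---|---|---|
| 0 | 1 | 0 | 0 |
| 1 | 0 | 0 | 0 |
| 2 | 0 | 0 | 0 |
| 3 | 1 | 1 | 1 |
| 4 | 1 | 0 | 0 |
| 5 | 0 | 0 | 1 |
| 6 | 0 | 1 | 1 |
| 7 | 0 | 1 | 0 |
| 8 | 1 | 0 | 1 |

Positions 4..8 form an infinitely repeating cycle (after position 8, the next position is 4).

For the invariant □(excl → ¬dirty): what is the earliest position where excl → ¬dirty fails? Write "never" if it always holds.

Check excl → ¬dirty at each position in order: 0 ✓, 1 ✓, 2 ✓.
At position 3 the labels are {dirty, excl, shared}, so excl → ¬dirty is false there. This is the first violation.

3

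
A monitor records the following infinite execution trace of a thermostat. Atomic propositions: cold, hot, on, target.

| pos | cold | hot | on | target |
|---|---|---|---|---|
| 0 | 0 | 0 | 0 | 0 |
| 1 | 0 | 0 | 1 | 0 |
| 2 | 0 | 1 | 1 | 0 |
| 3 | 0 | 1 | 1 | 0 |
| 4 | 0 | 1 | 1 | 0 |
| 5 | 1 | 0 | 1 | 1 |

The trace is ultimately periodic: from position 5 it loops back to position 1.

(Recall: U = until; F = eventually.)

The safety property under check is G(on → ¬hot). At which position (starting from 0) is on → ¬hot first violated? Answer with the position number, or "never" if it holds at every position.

Check on → ¬hot at each position in order: 0 ✓, 1 ✓.
At position 2 the labels are {hot, on}, so on → ¬hot is false there. This is the first violation.

2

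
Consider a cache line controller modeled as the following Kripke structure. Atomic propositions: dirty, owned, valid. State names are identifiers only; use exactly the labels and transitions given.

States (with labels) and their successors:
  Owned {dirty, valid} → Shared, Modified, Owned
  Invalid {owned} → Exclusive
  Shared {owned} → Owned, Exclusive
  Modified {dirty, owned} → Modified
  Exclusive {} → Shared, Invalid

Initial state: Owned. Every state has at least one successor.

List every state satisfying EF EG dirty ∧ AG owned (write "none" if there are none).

{Modified}

States satisfying EG dirty: {Owned, Modified}.
States satisfying EF EG dirty: {Owned, Invalid, Shared, Modified, Exclusive}.
States satisfying owned: {Invalid, Shared, Modified}.
States satisfying AG owned: {Modified}.
States satisfying EF EG dirty ∧ AG owned: {Modified}.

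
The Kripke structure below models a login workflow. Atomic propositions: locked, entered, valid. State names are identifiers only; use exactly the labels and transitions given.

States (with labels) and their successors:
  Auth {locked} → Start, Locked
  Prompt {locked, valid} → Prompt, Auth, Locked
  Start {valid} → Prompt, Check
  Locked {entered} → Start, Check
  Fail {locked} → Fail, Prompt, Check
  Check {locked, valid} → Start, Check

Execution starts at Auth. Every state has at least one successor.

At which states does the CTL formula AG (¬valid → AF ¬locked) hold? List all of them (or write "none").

{Auth, Prompt, Start, Locked, Check}

States satisfying ¬valid → AF ¬locked: {Auth, Prompt, Start, Locked, Check}.
States satisfying AG (¬valid → AF ¬locked): {Auth, Prompt, Start, Locked, Check}.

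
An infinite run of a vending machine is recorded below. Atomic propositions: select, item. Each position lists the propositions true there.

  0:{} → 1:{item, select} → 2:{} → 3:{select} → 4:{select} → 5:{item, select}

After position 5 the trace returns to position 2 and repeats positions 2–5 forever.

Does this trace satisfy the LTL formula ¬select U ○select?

Satisfied

Walking from position 0: ○select first holds at position 0, and ¬select holds at every earlier position along the way, so ¬select U ○select holds.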